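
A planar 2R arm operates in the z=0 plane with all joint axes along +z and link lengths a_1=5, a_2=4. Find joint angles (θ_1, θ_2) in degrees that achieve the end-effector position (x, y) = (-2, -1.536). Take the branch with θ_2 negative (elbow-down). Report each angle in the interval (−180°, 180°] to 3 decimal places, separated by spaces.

-89.998 -149.999

cos θ_2 = (6.3593−5²−4²)/(2·5·4) = -0.8660; θ_2 = -149.9991° (elbow-down)
β = atan2(-1.5360,-2.0000) = -142.4757°; ψ = atan2(-2.0001,1.5359) = -52.4778°
θ_1 = β − ψ = -89.9980°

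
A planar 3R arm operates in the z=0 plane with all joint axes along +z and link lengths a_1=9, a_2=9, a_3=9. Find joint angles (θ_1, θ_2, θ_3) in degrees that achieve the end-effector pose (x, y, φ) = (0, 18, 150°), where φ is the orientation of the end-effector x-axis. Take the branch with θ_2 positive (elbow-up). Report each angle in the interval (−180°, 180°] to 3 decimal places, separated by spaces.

30.000 60.000 60.000

wrist centre = target − a_3·(cos φ, sin φ) = (7.7942, 13.5000)
cos θ_2 = (243.0000−9²−9²)/(2·9·9) = 0.5000; θ_2 = 60.0000° (elbow-up)
β = atan2(13.5000,7.7942) = 60.0000°; ψ = atan2(7.7942,13.5000) = 30.0000°
θ_1 = β − ψ = 30.0000°
θ_3 = φ − θ_1 − θ_2 = 60.0000° (wrapped to (-180°,180°])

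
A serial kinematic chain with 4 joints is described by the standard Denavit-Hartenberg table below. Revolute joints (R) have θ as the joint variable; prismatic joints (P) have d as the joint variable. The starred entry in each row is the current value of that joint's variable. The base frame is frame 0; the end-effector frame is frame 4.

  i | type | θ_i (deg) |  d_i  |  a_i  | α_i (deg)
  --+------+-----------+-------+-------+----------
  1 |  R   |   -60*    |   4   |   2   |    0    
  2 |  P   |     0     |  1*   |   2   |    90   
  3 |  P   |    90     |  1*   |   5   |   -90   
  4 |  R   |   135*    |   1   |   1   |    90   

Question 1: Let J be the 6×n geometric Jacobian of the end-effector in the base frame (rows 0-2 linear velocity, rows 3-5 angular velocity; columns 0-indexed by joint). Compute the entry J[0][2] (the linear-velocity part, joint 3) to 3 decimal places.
-0.866

prismatic axis z_2 = (-0.8660,-0.5000,0.0000)
J_v[:, 2] = z_2; J_ω[:, 2] = (0,0,0)
entry J[0][2] = -0.8660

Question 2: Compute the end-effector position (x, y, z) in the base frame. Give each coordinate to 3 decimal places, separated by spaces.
1.246 -2.745 9.293

after link 1: o_1 = (1.0000, -1.7321, 4.0000)
after link 2: o_2 = (2.0000, -3.4641, 5.0000)
after link 3: o_3 = (1.1340, -3.9641, 10.0000)
after link 4: o_4 = (1.2463, -2.7445, 9.2929)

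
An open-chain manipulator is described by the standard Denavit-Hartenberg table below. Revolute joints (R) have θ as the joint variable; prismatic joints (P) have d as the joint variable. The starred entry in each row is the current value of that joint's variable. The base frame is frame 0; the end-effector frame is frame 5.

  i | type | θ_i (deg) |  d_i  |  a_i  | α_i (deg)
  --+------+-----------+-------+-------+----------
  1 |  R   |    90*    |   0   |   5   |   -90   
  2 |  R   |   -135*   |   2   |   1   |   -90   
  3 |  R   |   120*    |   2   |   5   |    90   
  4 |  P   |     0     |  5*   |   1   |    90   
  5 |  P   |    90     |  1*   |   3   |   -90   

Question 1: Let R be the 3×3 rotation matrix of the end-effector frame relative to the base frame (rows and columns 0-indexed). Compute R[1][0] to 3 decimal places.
-0.612

End-effector x-axis (col 0 of R) = (0.5000,-0.6124,0.6124)
R[1][0] = -0.6124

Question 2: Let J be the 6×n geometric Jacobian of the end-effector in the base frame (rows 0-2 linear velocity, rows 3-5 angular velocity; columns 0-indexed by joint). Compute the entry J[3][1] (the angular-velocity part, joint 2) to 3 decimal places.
-1.000

axis z_1 = (-1.0000,0.0000,0.0000); lever o_n−o_1 = (7.1962,-2.7777,4.1919)
cross product → J_v[:, 1] = (0.0000,4.1919,2.7777)
J_ω[:, 1] = z_1
entry J[3][1] = -1.0000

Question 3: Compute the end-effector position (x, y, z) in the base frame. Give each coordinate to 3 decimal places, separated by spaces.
after link 1: o_1 = (0.0000, 5.0000, 0.0000)
after link 2: o_2 = (-2.0000, 4.2929, 0.7071)
after link 3: o_3 = (2.3301, 7.4749, 0.3536)
after link 4: o_4 = (5.6962, 4.7666, 3.0619)
after link 5: o_5 = (7.1962, 2.2223, 4.1919)

7.196 2.222 4.192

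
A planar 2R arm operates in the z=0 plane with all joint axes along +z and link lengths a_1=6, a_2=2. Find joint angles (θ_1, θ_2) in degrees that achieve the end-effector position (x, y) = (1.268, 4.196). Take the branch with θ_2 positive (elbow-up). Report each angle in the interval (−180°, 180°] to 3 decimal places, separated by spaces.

cos θ_2 = (19.2142−6²−2²)/(2·6·2) = -0.8661; θ_2 = 150.0055° (elbow-up)
β = atan2(4.1960,1.2680) = 73.1856°; ψ = atan2(0.9998,4.2679) = 13.1850°
θ_1 = β − ψ = 60.0006°

60.001 150.005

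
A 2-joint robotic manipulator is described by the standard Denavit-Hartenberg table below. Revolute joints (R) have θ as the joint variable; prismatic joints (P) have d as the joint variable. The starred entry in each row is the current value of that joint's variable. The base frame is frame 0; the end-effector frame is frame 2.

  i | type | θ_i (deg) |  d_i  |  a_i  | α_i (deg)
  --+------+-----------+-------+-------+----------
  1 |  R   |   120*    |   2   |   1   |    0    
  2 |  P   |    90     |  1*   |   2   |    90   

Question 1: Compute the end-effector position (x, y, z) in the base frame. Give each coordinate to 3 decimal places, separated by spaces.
-2.232 -0.134 3.000

after link 1: o_1 = (-0.5000, 0.8660, 2.0000)
after link 2: o_2 = (-2.2321, -0.1340, 3.0000)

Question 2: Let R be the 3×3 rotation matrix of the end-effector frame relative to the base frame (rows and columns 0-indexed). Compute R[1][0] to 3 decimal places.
End-effector x-axis (col 0 of R) = (-0.8660,-0.5000,0.0000)
R[1][0] = -0.5000

-0.500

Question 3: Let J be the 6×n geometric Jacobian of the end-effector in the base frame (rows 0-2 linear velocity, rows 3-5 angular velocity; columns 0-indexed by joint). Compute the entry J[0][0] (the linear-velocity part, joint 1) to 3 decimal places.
0.134

axis z_0 = ẑ; lever o_n−o_0 = (-2.2321,-0.1340,3.0000)
cross product → J_v[:, 0] = (0.1340,-2.2321,0.0000)
J_ω[:, 0] = z_0
entry J[0][0] = 0.1340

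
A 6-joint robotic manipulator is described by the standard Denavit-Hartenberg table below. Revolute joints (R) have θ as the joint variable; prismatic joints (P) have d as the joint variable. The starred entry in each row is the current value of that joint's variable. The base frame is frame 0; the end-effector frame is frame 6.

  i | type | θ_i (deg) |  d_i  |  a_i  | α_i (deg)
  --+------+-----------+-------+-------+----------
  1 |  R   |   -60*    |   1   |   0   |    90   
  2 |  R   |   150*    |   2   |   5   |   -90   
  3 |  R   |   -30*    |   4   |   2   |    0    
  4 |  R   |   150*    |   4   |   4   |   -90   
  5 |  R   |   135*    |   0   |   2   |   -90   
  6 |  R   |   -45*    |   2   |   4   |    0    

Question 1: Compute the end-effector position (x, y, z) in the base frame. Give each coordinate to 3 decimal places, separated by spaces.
-7.978 3.555 -1.848

after link 1: o_1 = (0.0000, 0.0000, 1.0000)
after link 2: o_2 = (-3.8971, 2.7500, 3.5000)
after link 3: o_3 = (-6.5131, 5.2811, 0.9019)
after link 4: o_4 = (-3.6471, 7.2452, -3.5622)
after link 5: o_5 = (-4.6604, 6.5508, -1.9839)
after link 6: o_6 = (-7.9779, 3.5548, -1.8478)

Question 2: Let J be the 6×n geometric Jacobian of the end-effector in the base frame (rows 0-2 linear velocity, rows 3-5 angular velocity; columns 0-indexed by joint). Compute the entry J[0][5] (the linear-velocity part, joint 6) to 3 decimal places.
axis z_5 = (-0.8602,0.2652,-0.4356); lever o_n−o_5 = (-3.3175,-2.9959,0.1361)
cross product → J_v[:, 5] = (-1.2689,1.5622,3.4568)
J_ω[:, 5] = z_5
entry J[0][5] = -1.2689

-1.269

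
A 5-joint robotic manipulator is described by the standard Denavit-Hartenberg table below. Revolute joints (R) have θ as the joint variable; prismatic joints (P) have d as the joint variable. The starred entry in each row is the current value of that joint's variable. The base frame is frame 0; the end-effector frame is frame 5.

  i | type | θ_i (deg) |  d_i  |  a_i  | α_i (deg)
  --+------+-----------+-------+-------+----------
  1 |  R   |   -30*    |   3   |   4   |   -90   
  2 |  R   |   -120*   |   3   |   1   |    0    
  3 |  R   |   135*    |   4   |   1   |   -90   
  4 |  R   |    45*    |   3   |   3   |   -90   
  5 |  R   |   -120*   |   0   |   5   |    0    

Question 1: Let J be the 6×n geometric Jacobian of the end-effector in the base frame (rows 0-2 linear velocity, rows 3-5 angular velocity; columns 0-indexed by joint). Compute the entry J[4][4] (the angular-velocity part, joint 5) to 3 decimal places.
axis z_4 = (-0.9451,-0.2709,0.1830); lever o_n−o_4 = (-1.5655,2.9451,-3.7250)
cross product → J_v[:, 4] = (0.4700,-3.8069,-3.2073)
J_ω[:, 4] = z_4
entry J[4][4] = -0.2709

-0.271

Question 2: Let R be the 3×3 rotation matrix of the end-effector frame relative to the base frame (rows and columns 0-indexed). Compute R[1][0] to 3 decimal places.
End-effector x-axis (col 0 of R) = (-0.3131,0.5890,-0.7450)
R[1][0] = 0.5890

0.589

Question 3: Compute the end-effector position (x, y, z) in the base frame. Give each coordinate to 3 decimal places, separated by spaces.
after link 1: o_1 = (3.4641, -2.0000, 3.0000)
after link 2: o_2 = (4.5311, 0.8481, 3.8660)
after link 3: o_3 = (7.3676, 3.8292, 3.6072)
after link 4: o_4 = (7.4090, 1.3558, 0.1604)
after link 5: o_5 = (5.8436, 4.3009, -3.5647)

5.844 4.301 -3.565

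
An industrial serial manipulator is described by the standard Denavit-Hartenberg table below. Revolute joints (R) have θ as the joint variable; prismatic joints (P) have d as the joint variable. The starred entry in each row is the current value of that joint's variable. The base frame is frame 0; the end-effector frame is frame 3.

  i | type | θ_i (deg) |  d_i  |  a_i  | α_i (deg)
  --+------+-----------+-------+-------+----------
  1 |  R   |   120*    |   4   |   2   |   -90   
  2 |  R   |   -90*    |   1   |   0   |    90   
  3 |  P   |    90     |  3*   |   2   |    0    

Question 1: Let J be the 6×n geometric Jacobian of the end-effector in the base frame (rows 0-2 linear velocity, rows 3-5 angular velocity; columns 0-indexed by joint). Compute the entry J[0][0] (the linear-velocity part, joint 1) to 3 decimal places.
axis z_0 = ẑ; lever o_n−o_0 = (-2.0981,-2.3660,4.0000)
cross product → J_v[:, 0] = (2.3660,-2.0981,0.0000)
J_ω[:, 0] = z_0
entry J[0][0] = 2.3660

2.366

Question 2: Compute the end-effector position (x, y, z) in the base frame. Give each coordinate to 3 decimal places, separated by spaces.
after link 1: o_1 = (-1.0000, 1.7321, 4.0000)
after link 2: o_2 = (-1.8660, 1.2321, 4.0000)
after link 3: o_3 = (-2.0981, -2.3660, 4.0000)

-2.098 -2.366 4.000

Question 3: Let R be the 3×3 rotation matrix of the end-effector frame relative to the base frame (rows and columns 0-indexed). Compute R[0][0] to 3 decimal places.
-0.866

End-effector x-axis (col 0 of R) = (-0.8660,-0.5000,0.0000)
R[0][0] = -0.8660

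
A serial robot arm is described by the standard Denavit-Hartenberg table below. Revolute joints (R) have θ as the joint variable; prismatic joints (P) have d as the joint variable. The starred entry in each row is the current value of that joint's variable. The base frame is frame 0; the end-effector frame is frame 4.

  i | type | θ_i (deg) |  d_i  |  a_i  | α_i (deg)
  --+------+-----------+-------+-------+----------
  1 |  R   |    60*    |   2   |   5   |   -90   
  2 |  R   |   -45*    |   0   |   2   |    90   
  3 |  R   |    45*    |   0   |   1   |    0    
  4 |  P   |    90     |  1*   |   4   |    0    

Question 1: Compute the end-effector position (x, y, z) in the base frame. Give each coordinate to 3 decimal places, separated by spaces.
after link 1: o_1 = (2.5000, 4.3301, 2.0000)
after link 2: o_2 = (3.2071, 5.5549, 3.4142)
after link 3: o_3 = (2.8447, 6.3414, 3.9142)
after link 4: o_4 = (-0.9583, 5.4112, 2.6213)

-0.958 5.411 2.621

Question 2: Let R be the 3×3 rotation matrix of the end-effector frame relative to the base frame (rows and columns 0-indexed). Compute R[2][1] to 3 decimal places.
-0.500

End-effector y-axis (col 1 of R) = (0.3624,-0.7866,-0.5000)
R[2][1] = -0.5000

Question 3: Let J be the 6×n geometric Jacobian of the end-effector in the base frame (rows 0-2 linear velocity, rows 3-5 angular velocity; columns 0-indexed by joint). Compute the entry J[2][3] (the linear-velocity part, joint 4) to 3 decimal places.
0.707

prismatic axis z_3 = (-0.3536,-0.6124,0.7071)
J_v[:, 3] = z_3; J_ω[:, 3] = (0,0,0)
entry J[2][3] = 0.7071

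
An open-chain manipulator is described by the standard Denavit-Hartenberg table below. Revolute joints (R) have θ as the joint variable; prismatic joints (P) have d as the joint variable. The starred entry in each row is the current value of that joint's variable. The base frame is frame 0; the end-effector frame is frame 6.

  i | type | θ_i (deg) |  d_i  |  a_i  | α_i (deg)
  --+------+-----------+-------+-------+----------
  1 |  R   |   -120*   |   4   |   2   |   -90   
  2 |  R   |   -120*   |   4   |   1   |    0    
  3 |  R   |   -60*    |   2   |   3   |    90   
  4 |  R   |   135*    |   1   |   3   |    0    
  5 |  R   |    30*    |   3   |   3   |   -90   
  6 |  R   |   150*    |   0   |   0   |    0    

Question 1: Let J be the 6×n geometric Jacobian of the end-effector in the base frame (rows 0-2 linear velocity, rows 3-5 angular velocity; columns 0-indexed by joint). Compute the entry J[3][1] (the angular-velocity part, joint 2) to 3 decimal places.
axis z_1 = (0.8660,-0.5000,0.0000); lever o_n−o_1 = (6.9462,-5.7645,-3.1340)
cross product → J_v[:, 1] = (1.5670,2.7141,-1.5191)
J_ω[:, 1] = z_1
entry J[3][1] = 0.8660

0.866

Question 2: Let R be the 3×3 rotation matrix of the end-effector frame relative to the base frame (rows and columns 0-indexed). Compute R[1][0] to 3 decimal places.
0.837

End-effector x-axis (col 0 of R) = (0.2241,0.8365,0.5000)
R[1][0] = 0.8365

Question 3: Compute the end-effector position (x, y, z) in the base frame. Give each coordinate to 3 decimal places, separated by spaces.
5.946 -7.497 0.866

after link 1: o_1 = (-1.0000, -1.7321, 4.0000)
after link 2: o_2 = (2.7141, -3.2990, 4.8660)
after link 3: o_3 = (5.9462, -1.7010, 4.8660)
after link 4: o_4 = (6.7226, -4.5987, 3.8660)
after link 5: o_5 = (5.9462, -7.4965, 0.8660)
after link 6: o_6 = (5.9462, -7.4965, 0.8660)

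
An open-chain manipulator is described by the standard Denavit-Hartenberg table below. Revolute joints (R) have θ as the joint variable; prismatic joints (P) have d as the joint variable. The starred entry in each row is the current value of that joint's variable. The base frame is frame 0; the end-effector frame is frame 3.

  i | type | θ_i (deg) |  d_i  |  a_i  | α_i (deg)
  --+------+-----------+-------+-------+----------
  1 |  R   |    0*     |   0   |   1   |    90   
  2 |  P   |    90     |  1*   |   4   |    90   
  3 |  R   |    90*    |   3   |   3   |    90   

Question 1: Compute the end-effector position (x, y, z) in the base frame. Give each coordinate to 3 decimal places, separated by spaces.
after link 1: o_1 = (1.0000, 0.0000, 0.0000)
after link 2: o_2 = (1.0000, -1.0000, 4.0000)
after link 3: o_3 = (4.0000, -4.0000, 4.0000)

4.000 -4.000 4.000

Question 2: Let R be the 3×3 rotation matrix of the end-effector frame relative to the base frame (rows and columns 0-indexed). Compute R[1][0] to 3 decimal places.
End-effector x-axis (col 0 of R) = (-0.0000,-1.0000,0.0000)
R[1][0] = -1.0000

-1.000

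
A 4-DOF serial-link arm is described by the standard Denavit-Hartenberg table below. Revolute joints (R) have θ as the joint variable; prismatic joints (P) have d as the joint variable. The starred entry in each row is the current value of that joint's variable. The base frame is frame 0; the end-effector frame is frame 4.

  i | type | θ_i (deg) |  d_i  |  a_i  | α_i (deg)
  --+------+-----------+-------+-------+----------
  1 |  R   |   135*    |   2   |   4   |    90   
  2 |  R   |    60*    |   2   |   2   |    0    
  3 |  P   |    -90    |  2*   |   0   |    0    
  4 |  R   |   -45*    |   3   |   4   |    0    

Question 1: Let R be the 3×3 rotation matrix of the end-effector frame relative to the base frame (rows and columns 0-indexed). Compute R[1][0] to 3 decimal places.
End-effector x-axis (col 0 of R) = (-0.1830,0.1830,-0.9659)
R[1][0] = 0.1830

0.183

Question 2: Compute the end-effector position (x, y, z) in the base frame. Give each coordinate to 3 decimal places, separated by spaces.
0.682 9.217 -0.132

after link 1: o_1 = (-2.8284, 2.8284, 2.0000)
after link 2: o_2 = (-2.1213, 4.9497, 3.7321)
after link 3: o_3 = (-0.7071, 6.3640, 3.7321)
after link 4: o_4 = (0.6822, 9.2173, -0.1317)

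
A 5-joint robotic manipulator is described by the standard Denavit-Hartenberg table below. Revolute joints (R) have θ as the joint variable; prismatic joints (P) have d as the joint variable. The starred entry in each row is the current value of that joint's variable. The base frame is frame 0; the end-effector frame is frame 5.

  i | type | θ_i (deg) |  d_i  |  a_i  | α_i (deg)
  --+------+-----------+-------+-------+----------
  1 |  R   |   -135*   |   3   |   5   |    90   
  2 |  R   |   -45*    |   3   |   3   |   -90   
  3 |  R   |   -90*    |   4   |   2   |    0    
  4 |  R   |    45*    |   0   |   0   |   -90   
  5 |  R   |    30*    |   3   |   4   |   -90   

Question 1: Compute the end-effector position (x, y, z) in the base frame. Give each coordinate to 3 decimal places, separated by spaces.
-12.089 -4.553 -0.939

after link 1: o_1 = (-3.5355, -3.5355, 3.0000)
after link 2: o_2 = (-7.1569, -2.9142, 0.8787)
after link 3: o_3 = (-10.5711, -3.5000, 3.7071)
after link 4: o_4 = (-10.5711, -3.5000, 3.7071)
after link 5: o_5 = (-12.0885, -4.5534, -0.9392)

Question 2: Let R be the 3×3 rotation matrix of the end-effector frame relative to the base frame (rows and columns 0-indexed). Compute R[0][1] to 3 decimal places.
-0.146

End-effector y-axis (col 1 of R) = (-0.1464,0.8536,0.5000)
R[0][1] = -0.1464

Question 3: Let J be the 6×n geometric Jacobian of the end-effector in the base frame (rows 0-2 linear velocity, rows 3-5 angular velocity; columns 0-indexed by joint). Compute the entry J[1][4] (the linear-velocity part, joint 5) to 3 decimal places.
axis z_4 = (0.1464,-0.8536,-0.5000); lever o_n−o_4 = (-1.5175,-1.0534,-4.6463)
cross product → J_v[:, 4] = (3.4392,1.4392,-1.4495)
J_ω[:, 4] = z_4
entry J[1][4] = 1.4392

1.439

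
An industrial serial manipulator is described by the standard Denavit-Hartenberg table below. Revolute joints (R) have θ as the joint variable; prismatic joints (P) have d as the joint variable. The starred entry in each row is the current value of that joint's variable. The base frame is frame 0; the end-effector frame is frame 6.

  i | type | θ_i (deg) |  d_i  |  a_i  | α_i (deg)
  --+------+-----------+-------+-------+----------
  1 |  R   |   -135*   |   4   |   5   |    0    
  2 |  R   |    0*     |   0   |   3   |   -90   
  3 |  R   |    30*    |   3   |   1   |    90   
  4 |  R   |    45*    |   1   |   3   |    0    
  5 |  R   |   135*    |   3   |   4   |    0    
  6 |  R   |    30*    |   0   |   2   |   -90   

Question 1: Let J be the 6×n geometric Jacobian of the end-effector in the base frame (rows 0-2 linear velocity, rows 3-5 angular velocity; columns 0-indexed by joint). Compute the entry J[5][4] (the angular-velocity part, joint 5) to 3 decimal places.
0.866

axis z_4 = (-0.3536,-0.3536,0.8660); lever o_n−o_4 = (1.7424,3.1566,5.4641)
cross product → J_v[:, 4] = (-4.6655,3.4408,-0.5000)
J_ω[:, 4] = z_4
entry J[5][4] = 0.8660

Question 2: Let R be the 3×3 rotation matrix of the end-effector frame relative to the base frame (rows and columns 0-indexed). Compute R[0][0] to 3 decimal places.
End-effector x-axis (col 0 of R) = (0.1768,0.8839,0.4330)
R[0][0] = 0.1768

0.177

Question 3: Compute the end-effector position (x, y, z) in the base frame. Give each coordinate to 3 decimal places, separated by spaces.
-2.558 -8.387 8.769

after link 1: o_1 = (-3.5355, -3.5355, 4.0000)
after link 2: o_2 = (-5.6569, -5.6569, 4.0000)
after link 3: o_3 = (-4.1479, -8.3905, 3.5000)
after link 4: o_4 = (-4.3005, -11.5431, 3.3054)
after link 5: o_5 = (-2.9117, -10.1543, 7.9034)
after link 6: o_6 = (-2.5581, -8.3865, 8.7695)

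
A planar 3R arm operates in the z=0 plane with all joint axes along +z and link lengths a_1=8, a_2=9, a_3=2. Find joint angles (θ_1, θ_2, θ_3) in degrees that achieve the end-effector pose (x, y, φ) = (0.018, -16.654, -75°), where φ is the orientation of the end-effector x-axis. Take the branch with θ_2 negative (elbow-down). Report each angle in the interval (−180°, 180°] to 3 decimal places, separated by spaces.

-59.996 -60.004 45.000

wrist centre = target − a_3·(cos φ, sin φ) = (-0.4996, -14.7221)
cos θ_2 = (216.9913−8²−9²)/(2·8·9) = 0.4999; θ_2 = -60.0040° (elbow-down)
β = atan2(-14.7221,-0.4996) = -91.9437°; ψ = atan2(-7.7945,12.4995) = -31.9473°
θ_1 = β − ψ = -59.9965°
θ_3 = φ − θ_1 − θ_2 = 45.0005° (wrapped to (-180°,180°])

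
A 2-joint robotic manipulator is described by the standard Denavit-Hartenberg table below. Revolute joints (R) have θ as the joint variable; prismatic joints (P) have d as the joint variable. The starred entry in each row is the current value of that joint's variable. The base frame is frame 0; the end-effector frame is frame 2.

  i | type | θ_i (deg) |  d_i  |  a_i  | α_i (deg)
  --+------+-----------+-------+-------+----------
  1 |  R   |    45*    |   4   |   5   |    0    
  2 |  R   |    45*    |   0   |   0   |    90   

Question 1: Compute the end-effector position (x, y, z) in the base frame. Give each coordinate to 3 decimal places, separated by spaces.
3.536 3.536 4.000

after link 1: o_1 = (3.5355, 3.5355, 4.0000)
after link 2: o_2 = (3.5355, 3.5355, 4.0000)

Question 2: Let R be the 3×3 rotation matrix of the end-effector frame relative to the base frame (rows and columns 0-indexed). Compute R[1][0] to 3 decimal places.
End-effector x-axis (col 0 of R) = (0.0000,1.0000,0.0000)
R[1][0] = 1.0000

1.000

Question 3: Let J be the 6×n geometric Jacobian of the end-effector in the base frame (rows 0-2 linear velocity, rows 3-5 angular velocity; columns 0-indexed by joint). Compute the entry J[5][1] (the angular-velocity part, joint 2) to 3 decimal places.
axis z_1 = (0.0000,0.0000,1.0000); lever o_n−o_1 = (0.0000,0.0000,0.0000)
cross product → J_v[:, 1] = (0.0000,0.0000,0.0000)
J_ω[:, 1] = z_1
entry J[5][1] = 1.0000

1.000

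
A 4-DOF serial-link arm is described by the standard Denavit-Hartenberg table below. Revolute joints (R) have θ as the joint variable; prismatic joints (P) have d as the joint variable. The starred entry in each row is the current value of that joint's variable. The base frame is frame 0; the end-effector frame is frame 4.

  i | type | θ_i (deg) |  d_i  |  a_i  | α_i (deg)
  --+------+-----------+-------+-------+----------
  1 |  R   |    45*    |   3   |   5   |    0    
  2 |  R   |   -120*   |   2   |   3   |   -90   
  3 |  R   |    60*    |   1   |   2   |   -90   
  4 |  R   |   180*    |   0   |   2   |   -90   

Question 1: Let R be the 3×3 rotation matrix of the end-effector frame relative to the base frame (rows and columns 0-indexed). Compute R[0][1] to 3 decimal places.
0.224

End-effector y-axis (col 1 of R) = (0.2241,-0.8365,0.5000)
R[0][1] = 0.2241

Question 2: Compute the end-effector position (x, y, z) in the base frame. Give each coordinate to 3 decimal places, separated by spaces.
after link 1: o_1 = (3.5355, 3.5355, 3.0000)
after link 2: o_2 = (4.3120, 0.6378, 5.0000)
after link 3: o_3 = (5.5367, -0.0694, 3.2679)
after link 4: o_4 = (5.2779, 0.8966, 5.0000)

5.278 0.897 5.000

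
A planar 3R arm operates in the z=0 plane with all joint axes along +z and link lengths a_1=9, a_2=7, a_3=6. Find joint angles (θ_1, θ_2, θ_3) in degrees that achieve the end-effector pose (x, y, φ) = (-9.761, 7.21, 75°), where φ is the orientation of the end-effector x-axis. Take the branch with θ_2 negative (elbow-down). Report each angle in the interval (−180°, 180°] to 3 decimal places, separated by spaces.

wrist centre = target − a_3·(cos φ, sin φ) = (-11.3139, 1.4144)
cos θ_2 = (130.0053−9²−7²)/(2·9·7) = 0.0000; θ_2 = -89.9976° (elbow-down)
β = atan2(1.4144,-11.3139) = 172.8740°; ψ = atan2(-7.0000,9.0003) = -37.8741°
θ_1 = β − ψ = 210.7480°
θ_3 = φ − θ_1 − θ_2 = -45.7504° (wrapped to (-180°,180°])

-149.252 -89.998 -45.750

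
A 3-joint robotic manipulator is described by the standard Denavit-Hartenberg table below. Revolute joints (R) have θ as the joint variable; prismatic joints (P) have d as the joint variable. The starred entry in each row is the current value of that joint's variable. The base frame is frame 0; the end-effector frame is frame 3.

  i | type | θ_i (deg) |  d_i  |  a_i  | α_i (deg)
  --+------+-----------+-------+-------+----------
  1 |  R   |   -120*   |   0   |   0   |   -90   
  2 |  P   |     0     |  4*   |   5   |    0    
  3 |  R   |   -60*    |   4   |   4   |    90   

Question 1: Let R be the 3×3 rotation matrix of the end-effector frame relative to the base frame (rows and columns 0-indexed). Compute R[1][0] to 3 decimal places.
End-effector x-axis (col 0 of R) = (-0.2500,-0.4330,0.8660)
R[1][0] = -0.4330

-0.433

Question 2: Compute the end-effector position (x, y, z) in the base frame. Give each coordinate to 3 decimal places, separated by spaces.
after link 1: o_1 = (0.0000, 0.0000, 0.0000)
after link 2: o_2 = (0.9641, -6.3301, 0.0000)
after link 3: o_3 = (3.4282, -10.0622, 3.4641)

3.428 -10.062 3.464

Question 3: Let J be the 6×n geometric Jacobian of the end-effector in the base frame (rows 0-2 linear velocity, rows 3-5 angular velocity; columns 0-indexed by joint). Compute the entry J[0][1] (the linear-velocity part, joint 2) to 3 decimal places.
prismatic axis z_1 = (0.8660,-0.5000,0.0000)
J_v[:, 1] = z_1; J_ω[:, 1] = (0,0,0)
entry J[0][1] = 0.8660

0.866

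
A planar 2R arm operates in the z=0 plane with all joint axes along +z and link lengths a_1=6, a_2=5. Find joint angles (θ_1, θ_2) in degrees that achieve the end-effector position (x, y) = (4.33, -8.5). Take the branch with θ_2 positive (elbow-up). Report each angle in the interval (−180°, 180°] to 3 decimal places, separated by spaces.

cos θ_2 = (90.9989−6²−5²)/(2·6·5) = 0.5000; θ_2 = 60.0012° (elbow-up)
β = atan2(-8.5000,4.3300) = -63.0052°; ψ = atan2(4.3302,8.4999) = 26.9960°
θ_1 = β − ψ = -90.0012°

-90.001 60.001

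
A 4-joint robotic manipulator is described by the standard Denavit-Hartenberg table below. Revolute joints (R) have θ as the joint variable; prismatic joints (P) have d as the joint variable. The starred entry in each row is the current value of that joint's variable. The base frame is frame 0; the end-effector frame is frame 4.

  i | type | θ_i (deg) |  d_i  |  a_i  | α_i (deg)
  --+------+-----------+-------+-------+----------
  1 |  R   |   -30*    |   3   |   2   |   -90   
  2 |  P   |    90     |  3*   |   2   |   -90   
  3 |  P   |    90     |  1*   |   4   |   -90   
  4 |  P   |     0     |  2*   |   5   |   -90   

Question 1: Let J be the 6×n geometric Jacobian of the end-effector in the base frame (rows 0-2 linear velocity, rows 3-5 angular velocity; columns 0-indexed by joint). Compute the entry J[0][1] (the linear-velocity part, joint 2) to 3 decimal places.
0.500

prismatic axis z_1 = (0.5000,0.8660,0.0000)
J_v[:, 1] = z_1; J_ω[:, 1] = (0,0,0)
entry J[0][1] = 0.5000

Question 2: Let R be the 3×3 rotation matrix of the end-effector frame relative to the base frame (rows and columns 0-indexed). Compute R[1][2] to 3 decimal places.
End-effector z-axis (col 2 of R) = (0.8660,-0.5000,0.0000)
R[1][2] = -0.5000

-0.500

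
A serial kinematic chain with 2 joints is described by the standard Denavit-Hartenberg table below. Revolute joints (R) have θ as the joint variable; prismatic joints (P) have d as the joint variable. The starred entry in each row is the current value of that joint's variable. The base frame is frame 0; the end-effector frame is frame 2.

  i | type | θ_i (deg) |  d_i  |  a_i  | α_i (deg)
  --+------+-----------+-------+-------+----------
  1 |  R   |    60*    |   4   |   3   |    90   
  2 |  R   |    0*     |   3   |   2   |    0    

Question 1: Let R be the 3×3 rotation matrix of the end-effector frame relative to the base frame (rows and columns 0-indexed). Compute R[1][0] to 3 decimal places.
0.866

End-effector x-axis (col 0 of R) = (0.5000,0.8660,0.0000)
R[1][0] = 0.8660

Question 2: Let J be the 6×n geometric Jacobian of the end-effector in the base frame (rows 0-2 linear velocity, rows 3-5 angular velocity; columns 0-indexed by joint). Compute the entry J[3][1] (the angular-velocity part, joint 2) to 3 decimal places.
0.866

axis z_1 = (0.8660,-0.5000,0.0000); lever o_n−o_1 = (3.5981,0.2321,0.0000)
cross product → J_v[:, 1] = (-0.0000,0.0000,2.0000)
J_ω[:, 1] = z_1
entry J[3][1] = 0.8660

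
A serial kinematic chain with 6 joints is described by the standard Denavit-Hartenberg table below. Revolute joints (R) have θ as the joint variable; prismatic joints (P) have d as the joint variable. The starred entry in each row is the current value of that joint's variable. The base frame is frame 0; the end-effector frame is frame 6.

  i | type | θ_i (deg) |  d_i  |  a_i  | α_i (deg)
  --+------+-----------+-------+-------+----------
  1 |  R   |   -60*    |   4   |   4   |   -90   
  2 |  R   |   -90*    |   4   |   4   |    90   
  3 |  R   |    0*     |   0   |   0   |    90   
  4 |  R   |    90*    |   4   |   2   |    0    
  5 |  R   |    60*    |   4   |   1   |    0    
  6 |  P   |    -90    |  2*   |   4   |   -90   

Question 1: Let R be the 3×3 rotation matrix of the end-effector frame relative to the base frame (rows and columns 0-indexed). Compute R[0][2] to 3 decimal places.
-0.250

End-effector z-axis (col 2 of R) = (-0.2500,0.4330,-0.8660)
R[0][2] = -0.2500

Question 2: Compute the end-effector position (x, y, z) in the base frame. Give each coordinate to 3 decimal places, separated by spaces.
-6.178 -1.299 9.134

after link 1: o_1 = (2.0000, -3.4641, 4.0000)
after link 2: o_2 = (5.4641, -1.4641, 8.0000)
after link 3: o_3 = (5.4641, -1.4641, 8.0000)
after link 4: o_4 = (1.0000, -1.7321, 8.0000)
after link 5: o_5 = (-2.7141, -3.2990, 7.1340)
after link 6: o_6 = (-6.1782, -1.2990, 9.1340)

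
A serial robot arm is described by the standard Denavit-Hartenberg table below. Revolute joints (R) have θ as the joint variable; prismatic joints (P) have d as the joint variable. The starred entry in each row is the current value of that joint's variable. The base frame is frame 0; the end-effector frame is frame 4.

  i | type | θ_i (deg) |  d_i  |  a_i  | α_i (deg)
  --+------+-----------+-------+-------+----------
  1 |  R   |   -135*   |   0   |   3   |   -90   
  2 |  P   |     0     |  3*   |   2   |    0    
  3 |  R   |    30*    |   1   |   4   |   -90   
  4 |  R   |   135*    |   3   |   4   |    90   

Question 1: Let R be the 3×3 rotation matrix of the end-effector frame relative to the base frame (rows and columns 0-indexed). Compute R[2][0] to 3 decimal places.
0.354

End-effector x-axis (col 0 of R) = (-0.0670,0.9330,0.3536)
R[2][0] = 0.3536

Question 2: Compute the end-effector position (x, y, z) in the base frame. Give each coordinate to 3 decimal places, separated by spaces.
after link 1: o_1 = (-2.1213, -2.1213, 0.0000)
after link 2: o_2 = (-1.4142, -5.6569, 0.0000)
after link 3: o_3 = (-3.1566, -8.8135, -2.0000)
after link 4: o_4 = (-2.3639, -4.0207, -3.1839)

-2.364 -4.021 -3.184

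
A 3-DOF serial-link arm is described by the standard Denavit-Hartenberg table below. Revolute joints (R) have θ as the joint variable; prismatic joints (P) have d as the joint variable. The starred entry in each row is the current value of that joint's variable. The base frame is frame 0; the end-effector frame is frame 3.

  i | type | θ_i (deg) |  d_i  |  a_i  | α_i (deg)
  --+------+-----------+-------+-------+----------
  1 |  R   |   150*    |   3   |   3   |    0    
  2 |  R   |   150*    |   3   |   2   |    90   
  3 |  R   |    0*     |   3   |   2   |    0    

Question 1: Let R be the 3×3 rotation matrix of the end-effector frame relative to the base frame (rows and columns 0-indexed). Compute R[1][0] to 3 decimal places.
-0.866

End-effector x-axis (col 0 of R) = (0.5000,-0.8660,0.0000)
R[1][0] = -0.8660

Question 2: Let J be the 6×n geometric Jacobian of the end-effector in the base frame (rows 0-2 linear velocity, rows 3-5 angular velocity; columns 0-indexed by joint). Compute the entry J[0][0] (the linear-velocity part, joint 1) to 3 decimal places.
3.464

axis z_0 = ẑ; lever o_n−o_0 = (-3.1962,-3.4641,6.0000)
cross product → J_v[:, 0] = (3.4641,-3.1962,0.0000)
J_ω[:, 0] = z_0
entry J[0][0] = 3.4641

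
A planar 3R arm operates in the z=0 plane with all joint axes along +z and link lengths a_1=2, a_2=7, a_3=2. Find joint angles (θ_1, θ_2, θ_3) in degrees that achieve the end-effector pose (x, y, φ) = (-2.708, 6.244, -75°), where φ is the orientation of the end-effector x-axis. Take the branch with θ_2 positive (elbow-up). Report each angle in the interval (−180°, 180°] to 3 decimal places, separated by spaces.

88.066 29.998 166.937

wrist centre = target − a_3·(cos φ, sin φ) = (-3.2256, 8.1759)
cos θ_2 = (77.2493−2²−7²)/(2·2·7) = 0.8660; θ_2 = 29.9976° (elbow-up)
β = atan2(8.1759,-3.2256) = 111.5308°; ψ = atan2(3.4997,8.0623) = 23.4650°
θ_1 = β − ψ = 88.0658°
θ_3 = φ − θ_1 − θ_2 = 166.9366° (wrapped to (-180°,180°])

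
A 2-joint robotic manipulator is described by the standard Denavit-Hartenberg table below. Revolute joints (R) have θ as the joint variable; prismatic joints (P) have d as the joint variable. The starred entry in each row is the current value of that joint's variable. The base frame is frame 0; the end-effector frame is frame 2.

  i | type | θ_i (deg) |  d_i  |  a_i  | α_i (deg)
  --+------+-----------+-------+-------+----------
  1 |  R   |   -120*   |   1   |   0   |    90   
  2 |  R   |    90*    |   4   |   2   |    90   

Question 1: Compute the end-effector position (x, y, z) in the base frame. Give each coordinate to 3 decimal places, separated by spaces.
after link 1: o_1 = (0.0000, 0.0000, 1.0000)
after link 2: o_2 = (-3.4641, 2.0000, 3.0000)

-3.464 2.000 3.000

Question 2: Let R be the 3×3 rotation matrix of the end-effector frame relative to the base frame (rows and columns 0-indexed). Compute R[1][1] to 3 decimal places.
0.500

End-effector y-axis (col 1 of R) = (-0.8660,0.5000,0.0000)
R[1][1] = 0.5000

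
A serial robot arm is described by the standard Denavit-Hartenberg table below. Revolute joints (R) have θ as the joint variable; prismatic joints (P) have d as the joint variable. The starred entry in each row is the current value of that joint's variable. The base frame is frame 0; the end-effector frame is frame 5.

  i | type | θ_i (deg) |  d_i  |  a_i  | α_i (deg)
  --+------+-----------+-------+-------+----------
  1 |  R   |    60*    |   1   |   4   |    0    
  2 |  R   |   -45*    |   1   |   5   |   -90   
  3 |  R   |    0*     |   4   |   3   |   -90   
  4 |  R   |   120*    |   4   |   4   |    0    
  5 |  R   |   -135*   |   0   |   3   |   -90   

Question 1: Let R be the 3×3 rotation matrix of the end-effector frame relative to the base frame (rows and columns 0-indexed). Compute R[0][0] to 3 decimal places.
End-effector x-axis (col 0 of R) = (0.8660,0.5000,0.0000)
R[0][0] = 0.8660

0.866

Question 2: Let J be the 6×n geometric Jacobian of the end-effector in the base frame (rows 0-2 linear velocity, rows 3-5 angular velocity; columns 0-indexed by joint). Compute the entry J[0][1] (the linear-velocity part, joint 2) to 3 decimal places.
axis z_1 = (0.0000,0.0000,1.0000); lever o_n−o_1 = (8.2549,3.5706,-3.0000)
cross product → J_v[:, 1] = (-3.5706,8.2549,0.0000)
J_ω[:, 1] = z_1
entry J[0][1] = -3.5706

-3.571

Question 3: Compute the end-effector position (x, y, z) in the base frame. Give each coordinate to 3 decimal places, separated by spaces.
after link 1: o_1 = (2.0000, 3.4641, 1.0000)
after link 2: o_2 = (6.8296, 4.7582, 2.0000)
after link 3: o_3 = (8.6921, 9.3984, 2.0000)
after link 4: o_4 = (7.6569, 5.5347, -2.0000)
after link 5: o_5 = (10.2549, 7.0347, -2.0000)

10.255 7.035 -2.000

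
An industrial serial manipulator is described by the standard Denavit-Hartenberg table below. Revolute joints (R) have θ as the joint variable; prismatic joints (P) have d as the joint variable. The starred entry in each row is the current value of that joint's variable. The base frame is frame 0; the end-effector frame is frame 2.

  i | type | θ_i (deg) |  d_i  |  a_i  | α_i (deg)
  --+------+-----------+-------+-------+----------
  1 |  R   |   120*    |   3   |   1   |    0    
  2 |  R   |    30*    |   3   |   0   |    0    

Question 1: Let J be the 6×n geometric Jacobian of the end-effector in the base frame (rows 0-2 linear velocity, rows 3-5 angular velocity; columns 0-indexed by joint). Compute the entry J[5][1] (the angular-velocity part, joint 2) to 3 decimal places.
axis z_1 = (0.0000,0.0000,1.0000); lever o_n−o_1 = (0.0000,0.0000,3.0000)
cross product → J_v[:, 1] = (0.0000,0.0000,0.0000)
J_ω[:, 1] = z_1
entry J[5][1] = 1.0000

1.000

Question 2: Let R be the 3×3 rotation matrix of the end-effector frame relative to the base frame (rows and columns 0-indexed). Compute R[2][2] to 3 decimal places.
End-effector z-axis (col 2 of R) = (0.0000,0.0000,1.0000)
R[2][2] = 1.0000

1.000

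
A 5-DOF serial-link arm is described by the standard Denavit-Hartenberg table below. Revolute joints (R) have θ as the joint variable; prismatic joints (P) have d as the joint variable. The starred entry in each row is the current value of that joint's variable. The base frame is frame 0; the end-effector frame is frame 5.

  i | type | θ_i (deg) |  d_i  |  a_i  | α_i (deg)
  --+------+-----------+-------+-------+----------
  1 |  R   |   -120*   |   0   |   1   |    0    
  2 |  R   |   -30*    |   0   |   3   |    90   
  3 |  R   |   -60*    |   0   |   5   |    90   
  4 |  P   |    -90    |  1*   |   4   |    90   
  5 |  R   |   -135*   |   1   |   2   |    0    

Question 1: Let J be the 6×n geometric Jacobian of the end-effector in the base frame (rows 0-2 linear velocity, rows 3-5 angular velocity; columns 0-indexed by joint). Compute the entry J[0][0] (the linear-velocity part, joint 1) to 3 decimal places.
axis z_0 = ẑ; lever o_n−o_0 = (-3.8479,-5.7847,-3.2570)
cross product → J_v[:, 0] = (5.7847,-3.8479,0.0000)
J_ω[:, 0] = z_0
entry J[0][0] = 5.7847

5.785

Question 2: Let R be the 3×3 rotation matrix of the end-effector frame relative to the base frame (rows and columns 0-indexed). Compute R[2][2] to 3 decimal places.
End-effector z-axis (col 2 of R) = (0.4330,0.2500,0.8660)
R[2][2] = 0.8660

0.866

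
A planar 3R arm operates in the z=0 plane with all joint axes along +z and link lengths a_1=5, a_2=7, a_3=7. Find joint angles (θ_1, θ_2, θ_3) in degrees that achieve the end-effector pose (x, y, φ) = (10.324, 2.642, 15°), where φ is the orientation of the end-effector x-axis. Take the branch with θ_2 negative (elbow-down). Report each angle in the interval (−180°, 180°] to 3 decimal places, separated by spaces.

119.995 -149.996 45.001

wrist centre = target − a_3·(cos φ, sin φ) = (3.5625, 0.8303)
cos θ_2 = (13.3809−5²−7²)/(2·5·7) = -0.8660; θ_2 = -149.9956° (elbow-down)
β = atan2(0.8303,3.5625) = 13.1190°; ψ = atan2(-3.5005,-1.0619) = -106.8759°
θ_1 = β − ψ = 119.9948°
θ_3 = φ − θ_1 − θ_2 = 45.0008° (wrapped to (-180°,180°])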